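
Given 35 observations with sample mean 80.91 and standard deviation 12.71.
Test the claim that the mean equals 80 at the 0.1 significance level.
One-sample t-test:
H₀: μ = 80
H₁: μ ≠ 80
df = n - 1 = 34
t = (x̄ - μ₀) / (s/√n) = (80.91 - 80) / (12.71/√35) = 0.424
p-value = 0.6745

Since p-value > α = 0.1, we fail to reject H₀.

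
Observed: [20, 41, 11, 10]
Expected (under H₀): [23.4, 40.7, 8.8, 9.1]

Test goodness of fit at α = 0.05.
Chi-square goodness of fit test:
H₀: observed counts match expected distribution
H₁: observed counts differ from expected distribution
df = k - 1 = 3
χ² = Σ(O - E)²/E
   = (20 - 23.4)²/23.4 + (41 - 40.7)²/40.7 + (11 - 8.8)²/8.8 + (10 - 9.1)²/9.1
   = 0.494 + 0.002 + 0.550 + 0.089
   = 1.14
p-value = 0.7686

Since p-value > α = 0.05, we fail to reject H₀.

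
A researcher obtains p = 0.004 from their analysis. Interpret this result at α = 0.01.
Since p = 0.004 < α = 0.01, reject H₀.
There is sufficient evidence to reject the null hypothesis; the result is statistically significant at the 0.01 level.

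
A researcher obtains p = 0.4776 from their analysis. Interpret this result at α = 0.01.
Since p = 0.4776 > α = 0.01, fail to reject H₀.
There is insufficient evidence to reject the null hypothesis; the result is not statistically significant at the 0.01 level.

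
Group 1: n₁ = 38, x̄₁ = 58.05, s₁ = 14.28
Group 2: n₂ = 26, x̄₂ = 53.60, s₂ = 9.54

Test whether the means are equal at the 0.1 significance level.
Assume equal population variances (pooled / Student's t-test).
Student's two-sample t-test (equal variances):
H₀: μ₁ = μ₂
H₁: μ₁ ≠ μ₂
df = n₁ + n₂ - 2 = 62
Pooled variance s_p² = [(n₁-1)s₁² + (n₂-1)s₂²] / (n₁ + n₂ - 2) = [(37)(14.28²) + (25)(9.54²)] / 62 = 158.3915
SE = √(s_p²(1/n₁ + 1/n₂)) = √(158.3915 × (1/38 + 1/26)) = 3.2032
t = (x̄₁ - x̄₂) / SE = (58.05 - 53.60) / 3.2032 = 4.45 / 3.2032 = 1.389
p-value = 0.1697

Since p-value > α = 0.1, we fail to reject H₀.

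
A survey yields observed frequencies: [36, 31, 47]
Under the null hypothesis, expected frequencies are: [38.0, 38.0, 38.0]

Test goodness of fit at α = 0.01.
Chi-square goodness of fit test:
H₀: observed counts match expected distribution
H₁: observed counts differ from expected distribution
df = k - 1 = 2
χ² = Σ(O - E)²/E
   = (36 - 38.0)²/38.0 + (31 - 38.0)²/38.0 + (47 - 38.0)²/38.0
   = 0.105 + 1.289 + 2.132
   = 3.53
p-value = 0.1715

Since p-value > α = 0.01, we fail to reject H₀.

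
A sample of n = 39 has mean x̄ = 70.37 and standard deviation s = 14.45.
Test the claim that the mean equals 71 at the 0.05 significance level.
One-sample t-test:
H₀: μ = 71
H₁: μ ≠ 71
df = n - 1 = 38
t = (x̄ - μ₀) / (s/√n) = (70.37 - 71) / (14.45/√39) = -0.272
p-value = 0.7869

Since p-value > α = 0.05, we fail to reject H₀.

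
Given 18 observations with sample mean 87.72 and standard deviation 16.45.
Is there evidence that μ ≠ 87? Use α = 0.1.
One-sample t-test:
H₀: μ = 87
H₁: μ ≠ 87
df = n - 1 = 17
t = (x̄ - μ₀) / (s/√n) = (87.72 - 87) / (16.45/√18) = 0.186
p-value = 0.8549

Since p-value > α = 0.1, we fail to reject H₀.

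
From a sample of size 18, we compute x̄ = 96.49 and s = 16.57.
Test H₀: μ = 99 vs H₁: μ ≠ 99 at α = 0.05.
One-sample t-test:
H₀: μ = 99
H₁: μ ≠ 99
df = n - 1 = 17
t = (x̄ - μ₀) / (s/√n) = (96.49 - 99) / (16.57/√18) = -0.643
p-value = 0.5290

Since p-value > α = 0.05, we fail to reject H₀.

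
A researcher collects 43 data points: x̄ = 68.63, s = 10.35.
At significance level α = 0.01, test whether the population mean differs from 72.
One-sample t-test:
H₀: μ = 72
H₁: μ ≠ 72
df = n - 1 = 42
t = (x̄ - μ₀) / (s/√n) = (68.63 - 72) / (10.35/√43) = -2.135
p-value = 0.0386

Since p-value > α = 0.01, we fail to reject H₀.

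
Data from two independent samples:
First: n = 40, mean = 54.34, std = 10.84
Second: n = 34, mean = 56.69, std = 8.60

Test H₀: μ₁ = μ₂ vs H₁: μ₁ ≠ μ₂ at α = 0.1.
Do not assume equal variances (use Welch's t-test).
Welch's two-sample t-test:
H₀: μ₁ = μ₂
H₁: μ₁ ≠ μ₂
s₁²/n₁ = 10.84²/40 = 2.9376,  s₂²/n₂ = 8.60²/34 = 2.1753
SE = √(s₁²/n₁ + s₂²/n₂) = √(2.9376 + 2.1753) = 2.2612
df (Welch-Satterthwaite) = (s₁²/n₁ + s₂²/n₂)² / [(s₁²/n₁)²/(n₁-1) + (s₂²/n₂)²/(n₂-1)] ≈ 71.69
t = (x̄₁ - x̄₂) / SE = (54.34 - 56.69) / 2.2612 = -2.35 / 2.2612 = -1.039
p-value = 0.3022

Since p-value > α = 0.1, we fail to reject H₀.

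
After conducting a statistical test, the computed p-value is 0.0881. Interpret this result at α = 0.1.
Since p = 0.0881 < α = 0.1, reject H₀.
There is sufficient evidence to reject the null hypothesis; the result is statistically significant at the 0.1 level.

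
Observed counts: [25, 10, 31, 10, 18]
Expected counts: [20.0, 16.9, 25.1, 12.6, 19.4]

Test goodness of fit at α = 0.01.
Chi-square goodness of fit test:
H₀: observed counts match expected distribution
H₁: observed counts differ from expected distribution
df = k - 1 = 4
χ² = Σ(O - E)²/E
   = (25 - 20.0)²/20.0 + (10 - 16.9)²/16.9 + (31 - 25.1)²/25.1 + (10 - 12.6)²/12.6 + (18 - 19.4)²/19.4
   = 1.250 + 2.817 + 1.387 + 0.537 + 0.101
   = 6.09
p-value = 0.1924

Since p-value > α = 0.01, we fail to reject H₀.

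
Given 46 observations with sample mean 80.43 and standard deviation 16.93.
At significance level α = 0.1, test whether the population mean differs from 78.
One-sample t-test:
H₀: μ = 78
H₁: μ ≠ 78
df = n - 1 = 45
t = (x̄ - μ₀) / (s/√n) = (80.43 - 78) / (16.93/√46) = 0.973
p-value = 0.3355

Since p-value > α = 0.1, we fail to reject H₀.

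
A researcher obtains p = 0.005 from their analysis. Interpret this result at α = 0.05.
Since p = 0.005 < α = 0.05, reject H₀.
There is sufficient evidence to reject the null hypothesis; the result is statistically significant at the 0.05 level.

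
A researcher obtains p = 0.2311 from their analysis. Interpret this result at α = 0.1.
Since p = 0.2311 > α = 0.1, fail to reject H₀.
There is insufficient evidence to reject the null hypothesis; the result is not statistically significant at the 0.1 level.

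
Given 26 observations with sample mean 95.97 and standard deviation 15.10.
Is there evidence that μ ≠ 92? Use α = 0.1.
One-sample t-test:
H₀: μ = 92
H₁: μ ≠ 92
df = n - 1 = 25
t = (x̄ - μ₀) / (s/√n) = (95.97 - 92) / (15.10/√26) = 1.341
p-value = 0.1921

Since p-value > α = 0.1, we fail to reject H₀.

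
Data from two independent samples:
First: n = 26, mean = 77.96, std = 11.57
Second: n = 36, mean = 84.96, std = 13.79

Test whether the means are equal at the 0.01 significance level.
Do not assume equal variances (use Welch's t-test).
Welch's two-sample t-test:
H₀: μ₁ = μ₂
H₁: μ₁ ≠ μ₂
s₁²/n₁ = 11.57²/26 = 5.1486,  s₂²/n₂ = 13.79²/36 = 5.2823
SE = √(s₁²/n₁ + s₂²/n₂) = √(5.1486 + 5.2823) = 3.2297
df (Welch-Satterthwaite) = (s₁²/n₁ + s₂²/n₂)² / [(s₁²/n₁)²/(n₁-1) + (s₂²/n₂)²/(n₂-1)] ≈ 58.57
t = (x̄₁ - x̄₂) / SE = (77.96 - 84.96) / 3.2297 = -7.00 / 3.2297 = -2.167
p-value = 0.0343

Since p-value > α = 0.01, we fail to reject H₀.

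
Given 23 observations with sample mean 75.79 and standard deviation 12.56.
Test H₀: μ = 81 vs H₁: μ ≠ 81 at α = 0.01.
One-sample t-test:
H₀: μ = 81
H₁: μ ≠ 81
df = n - 1 = 22
t = (x̄ - μ₀) / (s/√n) = (75.79 - 81) / (12.56/√23) = -1.989
p-value = 0.0592

Since p-value > α = 0.01, we fail to reject H₀.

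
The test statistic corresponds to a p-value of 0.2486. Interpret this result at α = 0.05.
Since p = 0.2486 > α = 0.05, fail to reject H₀.
There is insufficient evidence to reject the null hypothesis; the result is not statistically significant at the 0.05 level.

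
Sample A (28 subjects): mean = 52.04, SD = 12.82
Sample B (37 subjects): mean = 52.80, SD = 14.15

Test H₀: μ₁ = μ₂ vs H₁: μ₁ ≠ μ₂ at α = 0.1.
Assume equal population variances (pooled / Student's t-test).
Student's two-sample t-test (equal variances):
H₀: μ₁ = μ₂
H₁: μ₁ ≠ μ₂
df = n₁ + n₂ - 2 = 63
Pooled variance s_p² = [(n₁-1)s₁² + (n₂-1)s₂²] / (n₁ + n₂ - 2) = [(27)(12.82²) + (36)(14.15²)] / 63 = 184.8496
SE = √(s_p²(1/n₁ + 1/n₂)) = √(184.8496 × (1/28 + 1/37)) = 3.4055
t = (x̄₁ - x̄₂) / SE = (52.04 - 52.80) / 3.4055 = -0.76 / 3.4055 = -0.223
p-value = 0.8241

Since p-value > α = 0.1, we fail to reject H₀.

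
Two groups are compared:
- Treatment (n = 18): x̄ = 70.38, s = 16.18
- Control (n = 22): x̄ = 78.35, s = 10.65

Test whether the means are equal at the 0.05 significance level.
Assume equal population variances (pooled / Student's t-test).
Student's two-sample t-test (equal variances):
H₀: μ₁ = μ₂
H₁: μ₁ ≠ μ₂
df = n₁ + n₂ - 2 = 38
Pooled variance s_p² = [(n₁-1)s₁² + (n₂-1)s₂²] / (n₁ + n₂ - 2) = [(17)(16.18²) + (21)(10.65²)] / 38 = 179.7985
SE = √(s_p²(1/n₁ + 1/n₂)) = √(179.7985 × (1/18 + 1/22)) = 4.2616
t = (x̄₁ - x̄₂) / SE = (70.38 - 78.35) / 4.2616 = -7.97 / 4.2616 = -1.870
p-value = 0.0692

Since p-value > α = 0.05, we fail to reject H₀.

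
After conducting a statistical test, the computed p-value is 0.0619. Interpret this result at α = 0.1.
Since p = 0.0619 < α = 0.1, reject H₀.
There is sufficient evidence to reject the null hypothesis; the result is statistically significant at the 0.1 level.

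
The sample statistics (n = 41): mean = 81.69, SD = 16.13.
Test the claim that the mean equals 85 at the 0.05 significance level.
One-sample t-test:
H₀: μ = 85
H₁: μ ≠ 85
df = n - 1 = 40
t = (x̄ - μ₀) / (s/√n) = (81.69 - 85) / (16.13/√41) = -1.314
p-value = 0.1963

Since p-value > α = 0.05, we fail to reject H₀.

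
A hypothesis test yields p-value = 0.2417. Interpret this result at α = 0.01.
Since p = 0.2417 > α = 0.01, fail to reject H₀.
There is insufficient evidence to reject the null hypothesis; the result is not statistically significant at the 0.01 level.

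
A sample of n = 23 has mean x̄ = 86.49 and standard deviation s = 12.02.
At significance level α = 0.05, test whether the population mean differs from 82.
One-sample t-test:
H₀: μ = 82
H₁: μ ≠ 82
df = n - 1 = 22
t = (x̄ - μ₀) / (s/√n) = (86.49 - 82) / (12.02/√23) = 1.791
p-value = 0.0870

Since p-value > α = 0.05, we fail to reject H₀.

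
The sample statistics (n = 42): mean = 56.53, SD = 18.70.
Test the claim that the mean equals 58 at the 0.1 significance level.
One-sample t-test:
H₀: μ = 58
H₁: μ ≠ 58
df = n - 1 = 41
t = (x̄ - μ₀) / (s/√n) = (56.53 - 58) / (18.70/√42) = -0.509
p-value = 0.6132

Since p-value > α = 0.1, we fail to reject H₀.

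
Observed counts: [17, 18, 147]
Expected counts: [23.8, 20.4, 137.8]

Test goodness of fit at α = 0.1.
Chi-square goodness of fit test:
H₀: observed counts match expected distribution
H₁: observed counts differ from expected distribution
df = k - 1 = 2
χ² = Σ(O - E)²/E
   = (17 - 23.8)²/23.8 + (18 - 20.4)²/20.4 + (147 - 137.8)²/137.8
   = 1.943 + 0.282 + 0.614
   = 2.84
p-value = 0.2418

Since p-value > α = 0.1, we fail to reject H₀.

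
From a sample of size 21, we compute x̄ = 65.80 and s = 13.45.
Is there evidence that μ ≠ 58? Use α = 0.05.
One-sample t-test:
H₀: μ = 58
H₁: μ ≠ 58
df = n - 1 = 20
t = (x̄ - μ₀) / (s/√n) = (65.80 - 58) / (13.45/√21) = 2.658
p-value = 0.0151

Since p-value < α = 0.05, we reject H₀.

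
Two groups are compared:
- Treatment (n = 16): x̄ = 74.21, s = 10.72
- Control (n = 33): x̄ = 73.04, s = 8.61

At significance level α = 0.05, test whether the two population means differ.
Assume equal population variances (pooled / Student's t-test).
Student's two-sample t-test (equal variances):
H₀: μ₁ = μ₂
H₁: μ₁ ≠ μ₂
df = n₁ + n₂ - 2 = 47
Pooled variance s_p² = [(n₁-1)s₁² + (n₂-1)s₂²] / (n₁ + n₂ - 2) = [(15)(10.72²) + (32)(8.61²)] / 47 = 87.1490
SE = √(s_p²(1/n₁ + 1/n₂)) = √(87.1490 × (1/16 + 1/33)) = 2.8439
t = (x̄₁ - x̄₂) / SE = (74.21 - 73.04) / 2.8439 = 1.17 / 2.8439 = 0.411
p-value = 0.6826

Since p-value > α = 0.05, we fail to reject H₀.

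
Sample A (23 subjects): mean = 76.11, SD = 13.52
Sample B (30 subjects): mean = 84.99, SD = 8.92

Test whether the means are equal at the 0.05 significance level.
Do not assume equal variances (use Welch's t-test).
Welch's two-sample t-test:
H₀: μ₁ = μ₂
H₁: μ₁ ≠ μ₂
s₁²/n₁ = 13.52²/23 = 7.9474,  s₂²/n₂ = 8.92²/30 = 2.6522
SE = √(s₁²/n₁ + s₂²/n₂) = √(7.9474 + 2.6522) = 3.2557
df (Welch-Satterthwaite) = (s₁²/n₁ + s₂²/n₂)² / [(s₁²/n₁)²/(n₁-1) + (s₂²/n₂)²/(n₂-1)] ≈ 36.09
t = (x̄₁ - x̄₂) / SE = (76.11 - 84.99) / 3.2557 = -8.88 / 3.2557 = -2.728
p-value = 0.0098

Since p-value < α = 0.05, we reject H₀.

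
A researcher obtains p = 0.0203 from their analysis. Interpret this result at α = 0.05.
Since p = 0.0203 < α = 0.05, reject H₀.
There is sufficient evidence to reject the null hypothesis; the result is statistically significant at the 0.05 level.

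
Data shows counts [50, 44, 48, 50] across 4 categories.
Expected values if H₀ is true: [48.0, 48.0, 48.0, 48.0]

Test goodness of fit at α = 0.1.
Chi-square goodness of fit test:
H₀: observed counts match expected distribution
H₁: observed counts differ from expected distribution
df = k - 1 = 3
χ² = Σ(O - E)²/E
   = (50 - 48.0)²/48.0 + (44 - 48.0)²/48.0 + (48 - 48.0)²/48.0 + (50 - 48.0)²/48.0
   = 0.083 + 0.333 + 0.000 + 0.083
   = 0.50
p-value = 0.9189

Since p-value > α = 0.1, we fail to reject H₀.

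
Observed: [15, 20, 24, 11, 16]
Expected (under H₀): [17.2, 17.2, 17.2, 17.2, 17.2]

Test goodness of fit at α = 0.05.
Chi-square goodness of fit test:
H₀: observed counts match expected distribution
H₁: observed counts differ from expected distribution
df = k - 1 = 4
χ² = Σ(O - E)²/E
   = (15 - 17.2)²/17.2 + (20 - 17.2)²/17.2 + (24 - 17.2)²/17.2 + (11 - 17.2)²/17.2 + (16 - 17.2)²/17.2
   = 0.281 + 0.456 + 2.688 + 2.235 + 0.084
   = 5.74
p-value = 0.2191

Since p-value > α = 0.05, we fail to reject H₀.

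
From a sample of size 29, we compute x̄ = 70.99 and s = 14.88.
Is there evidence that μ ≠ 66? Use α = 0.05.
One-sample t-test:
H₀: μ = 66
H₁: μ ≠ 66
df = n - 1 = 28
t = (x̄ - μ₀) / (s/√n) = (70.99 - 66) / (14.88/√29) = 1.806
p-value = 0.0817

Since p-value > α = 0.05, we fail to reject H₀.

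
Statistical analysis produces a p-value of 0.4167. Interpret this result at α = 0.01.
Since p = 0.4167 > α = 0.01, fail to reject H₀.
There is insufficient evidence to reject the null hypothesis; the result is not statistically significant at the 0.01 level.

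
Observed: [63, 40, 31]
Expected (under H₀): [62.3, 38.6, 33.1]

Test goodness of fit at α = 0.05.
Chi-square goodness of fit test:
H₀: observed counts match expected distribution
H₁: observed counts differ from expected distribution
df = k - 1 = 2
χ² = Σ(O - E)²/E
   = (63 - 62.3)²/62.3 + (40 - 38.6)²/38.6 + (31 - 33.1)²/33.1
   = 0.008 + 0.051 + 0.133
   = 0.19
p-value = 0.9085

Since p-value > α = 0.05, we fail to reject H₀.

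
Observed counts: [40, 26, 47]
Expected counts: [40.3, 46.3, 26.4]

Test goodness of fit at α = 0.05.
Chi-square goodness of fit test:
H₀: observed counts match expected distribution
H₁: observed counts differ from expected distribution
df = k - 1 = 2
χ² = Σ(O - E)²/E
   = (40 - 40.3)²/40.3 + (26 - 46.3)²/46.3 + (47 - 26.4)²/26.4
   = 0.002 + 8.900 + 16.074
   = 24.98
p-value < 0.0001

Since p-value < α = 0.05, we reject H₀.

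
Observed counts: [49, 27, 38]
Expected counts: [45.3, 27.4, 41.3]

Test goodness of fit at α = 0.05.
Chi-square goodness of fit test:
H₀: observed counts match expected distribution
H₁: observed counts differ from expected distribution
df = k - 1 = 2
χ² = Σ(O - E)²/E
   = (49 - 45.3)²/45.3 + (27 - 27.4)²/27.4 + (38 - 41.3)²/41.3
   = 0.302 + 0.006 + 0.264
   = 0.57
p-value = 0.7514

Since p-value > α = 0.05, we fail to reject H₀.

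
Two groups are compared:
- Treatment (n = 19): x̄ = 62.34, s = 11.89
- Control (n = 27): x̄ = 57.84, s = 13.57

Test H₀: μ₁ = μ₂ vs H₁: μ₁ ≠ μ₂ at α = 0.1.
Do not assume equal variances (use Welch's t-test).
Welch's two-sample t-test:
H₀: μ₁ = μ₂
H₁: μ₁ ≠ μ₂
s₁²/n₁ = 11.89²/19 = 7.4406,  s₂²/n₂ = 13.57²/27 = 6.8202
SE = √(s₁²/n₁ + s₂²/n₂) = √(7.4406 + 6.8202) = 3.7763
df (Welch-Satterthwaite) = (s₁²/n₁ + s₂²/n₂)² / [(s₁²/n₁)²/(n₁-1) + (s₂²/n₂)²/(n₂-1)] ≈ 41.80
t = (x̄₁ - x̄₂) / SE = (62.34 - 57.84) / 3.7763 = 4.50 / 3.7763 = 1.192
p-value = 0.2401

Since p-value > α = 0.1, we fail to reject H₀.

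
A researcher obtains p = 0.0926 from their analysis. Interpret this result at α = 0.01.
Since p = 0.0926 > α = 0.01, fail to reject H₀.
There is insufficient evidence to reject the null hypothesis; the result is not statistically significant at the 0.01 level.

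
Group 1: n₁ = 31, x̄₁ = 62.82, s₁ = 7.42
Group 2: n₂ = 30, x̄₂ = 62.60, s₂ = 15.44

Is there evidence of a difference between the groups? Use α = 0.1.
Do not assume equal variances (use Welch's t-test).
Welch's two-sample t-test:
H₀: μ₁ = μ₂
H₁: μ₁ ≠ μ₂
s₁²/n₁ = 7.42²/31 = 1.7760,  s₂²/n₂ = 15.44²/30 = 7.9465
SE = √(s₁²/n₁ + s₂²/n₂) = √(1.7760 + 7.9465) = 3.1181
df (Welch-Satterthwaite) = (s₁²/n₁ + s₂²/n₂)² / [(s₁²/n₁)²/(n₁-1) + (s₂²/n₂)²/(n₂-1)] ≈ 41.41
t = (x̄₁ - x̄₂) / SE = (62.82 - 62.60) / 3.1181 = 0.22 / 3.1181 = 0.071
p-value = 0.9441

Since p-value > α = 0.1, we fail to reject H₀.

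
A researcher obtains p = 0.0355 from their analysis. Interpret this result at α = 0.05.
Since p = 0.0355 < α = 0.05, reject H₀.
There is sufficient evidence to reject the null hypothesis; the result is statistically significant at the 0.05 level.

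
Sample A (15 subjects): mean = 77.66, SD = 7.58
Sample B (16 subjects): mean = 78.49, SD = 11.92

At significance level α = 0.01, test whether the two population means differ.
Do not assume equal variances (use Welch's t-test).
Welch's two-sample t-test:
H₀: μ₁ = μ₂
H₁: μ₁ ≠ μ₂
s₁²/n₁ = 7.58²/15 = 3.8304,  s₂²/n₂ = 11.92²/16 = 8.8804
SE = √(s₁²/n₁ + s₂²/n₂) = √(3.8304 + 8.8804) = 3.5652
df (Welch-Satterthwaite) = (s₁²/n₁ + s₂²/n₂)² / [(s₁²/n₁)²/(n₁-1) + (s₂²/n₂)²/(n₂-1)] ≈ 25.62
t = (x̄₁ - x̄₂) / SE = (77.66 - 78.49) / 3.5652 = -0.83 / 3.5652 = -0.233
p-value = 0.8178

Since p-value > α = 0.01, we fail to reject H₀.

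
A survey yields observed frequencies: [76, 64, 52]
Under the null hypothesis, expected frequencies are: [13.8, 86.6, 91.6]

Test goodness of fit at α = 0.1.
Chi-square goodness of fit test:
H₀: observed counts match expected distribution
H₁: observed counts differ from expected distribution
df = k - 1 = 2
χ² = Σ(O - E)²/E
   = (76 - 13.8)²/13.8 + (64 - 86.6)²/86.6 + (52 - 91.6)²/91.6
   = 280.351 + 5.898 + 17.120
   = 303.37
p-value < 0.0001

Since p-value < α = 0.1, we reject H₀.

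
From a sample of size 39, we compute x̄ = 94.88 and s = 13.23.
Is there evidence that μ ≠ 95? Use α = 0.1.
One-sample t-test:
H₀: μ = 95
H₁: μ ≠ 95
df = n - 1 = 38
t = (x̄ - μ₀) / (s/√n) = (94.88 - 95) / (13.23/√39) = -0.057
p-value = 0.9551

Since p-value > α = 0.1, we fail to reject H₀.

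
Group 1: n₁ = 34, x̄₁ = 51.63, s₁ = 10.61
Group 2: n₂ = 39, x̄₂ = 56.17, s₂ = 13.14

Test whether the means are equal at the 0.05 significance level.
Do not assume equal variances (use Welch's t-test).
Welch's two-sample t-test:
H₀: μ₁ = μ₂
H₁: μ₁ ≠ μ₂
s₁²/n₁ = 10.61²/34 = 3.3109,  s₂²/n₂ = 13.14²/39 = 4.4272
SE = √(s₁²/n₁ + s₂²/n₂) = √(3.3109 + 4.4272) = 2.7817
df (Welch-Satterthwaite) = (s₁²/n₁ + s₂²/n₂)² / [(s₁²/n₁)²/(n₁-1) + (s₂²/n₂)²/(n₂-1)] ≈ 70.61
t = (x̄₁ - x̄₂) / SE = (51.63 - 56.17) / 2.7817 = -4.54 / 2.7817 = -1.632
p-value = 0.1071

Since p-value > α = 0.05, we fail to reject H₀.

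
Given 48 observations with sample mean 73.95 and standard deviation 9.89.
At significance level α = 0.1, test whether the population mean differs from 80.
One-sample t-test:
H₀: μ = 80
H₁: μ ≠ 80
df = n - 1 = 47
t = (x̄ - μ₀) / (s/√n) = (73.95 - 80) / (9.89/√48) = -4.238
p-value = 0.0001

Since p-value < α = 0.1, we reject H₀.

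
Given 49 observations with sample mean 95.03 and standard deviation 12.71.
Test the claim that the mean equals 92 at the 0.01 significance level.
One-sample t-test:
H₀: μ = 92
H₁: μ ≠ 92
df = n - 1 = 48
t = (x̄ - μ₀) / (s/√n) = (95.03 - 92) / (12.71/√49) = 1.669
p-value = 0.1017

Since p-value > α = 0.01, we fail to reject H₀.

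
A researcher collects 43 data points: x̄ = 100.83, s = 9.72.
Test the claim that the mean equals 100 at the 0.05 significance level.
One-sample t-test:
H₀: μ = 100
H₁: μ ≠ 100
df = n - 1 = 42
t = (x̄ - μ₀) / (s/√n) = (100.83 - 100) / (9.72/√43) = 0.560
p-value = 0.5785

Since p-value > α = 0.05, we fail to reject H₀.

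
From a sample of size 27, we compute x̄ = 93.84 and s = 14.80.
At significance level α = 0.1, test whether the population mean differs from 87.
One-sample t-test:
H₀: μ = 87
H₁: μ ≠ 87
df = n - 1 = 26
t = (x̄ - μ₀) / (s/√n) = (93.84 - 87) / (14.80/√27) = 2.401
p-value = 0.0238

Since p-value < α = 0.1, we reject H₀.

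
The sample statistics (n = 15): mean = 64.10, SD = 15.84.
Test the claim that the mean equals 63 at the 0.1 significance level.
One-sample t-test:
H₀: μ = 63
H₁: μ ≠ 63
df = n - 1 = 14
t = (x̄ - μ₀) / (s/√n) = (64.10 - 63) / (15.84/√15) = 0.269
p-value = 0.7919

Since p-value > α = 0.1, we fail to reject H₀.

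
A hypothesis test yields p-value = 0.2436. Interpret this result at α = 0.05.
Since p = 0.2436 > α = 0.05, fail to reject H₀.
There is insufficient evidence to reject the null hypothesis; the result is not statistically significant at the 0.05 level.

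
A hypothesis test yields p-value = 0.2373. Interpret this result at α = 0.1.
Since p = 0.2373 > α = 0.1, fail to reject H₀.
There is insufficient evidence to reject the null hypothesis; the result is not statistically significant at the 0.1 level.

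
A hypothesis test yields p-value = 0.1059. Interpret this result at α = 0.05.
Since p = 0.1059 > α = 0.05, fail to reject H₀.
There is insufficient evidence to reject the null hypothesis; the result is not statistically significant at the 0.05 level.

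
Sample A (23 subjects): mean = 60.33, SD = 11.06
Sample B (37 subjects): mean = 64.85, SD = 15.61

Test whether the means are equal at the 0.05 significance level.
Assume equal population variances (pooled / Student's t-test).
Student's two-sample t-test (equal variances):
H₀: μ₁ = μ₂
H₁: μ₁ ≠ μ₂
df = n₁ + n₂ - 2 = 58
Pooled variance s_p² = [(n₁-1)s₁² + (n₂-1)s₂²] / (n₁ + n₂ - 2) = [(22)(11.06²) + (36)(15.61²)] / 58 = 197.6434
SE = √(s_p²(1/n₁ + 1/n₂)) = √(197.6434 × (1/23 + 1/37)) = 3.7329
t = (x̄₁ - x̄₂) / SE = (60.33 - 64.85) / 3.7329 = -4.52 / 3.7329 = -1.211
p-value = 0.2309

Since p-value > α = 0.05, we fail to reject H₀.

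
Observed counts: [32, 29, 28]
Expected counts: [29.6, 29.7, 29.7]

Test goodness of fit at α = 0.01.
Chi-square goodness of fit test:
H₀: observed counts match expected distribution
H₁: observed counts differ from expected distribution
df = k - 1 = 2
χ² = Σ(O - E)²/E
   = (32 - 29.6)²/29.6 + (29 - 29.7)²/29.7 + (28 - 29.7)²/29.7
   = 0.195 + 0.016 + 0.097
   = 0.31
p-value = 0.8571

Since p-value > α = 0.01, we fail to reject H₀.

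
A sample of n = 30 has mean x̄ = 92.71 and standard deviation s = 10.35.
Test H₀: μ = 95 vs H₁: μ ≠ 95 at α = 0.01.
One-sample t-test:
H₀: μ = 95
H₁: μ ≠ 95
df = n - 1 = 29
t = (x̄ - μ₀) / (s/√n) = (92.71 - 95) / (10.35/√30) = -1.212
p-value = 0.2353

Since p-value > α = 0.01, we fail to reject H₀.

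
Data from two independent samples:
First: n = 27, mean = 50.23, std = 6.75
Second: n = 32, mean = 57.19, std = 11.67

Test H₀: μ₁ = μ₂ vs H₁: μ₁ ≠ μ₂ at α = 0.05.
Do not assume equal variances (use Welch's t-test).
Welch's two-sample t-test:
H₀: μ₁ = μ₂
H₁: μ₁ ≠ μ₂
s₁²/n₁ = 6.75²/27 = 1.6875,  s₂²/n₂ = 11.67²/32 = 4.2559
SE = √(s₁²/n₁ + s₂²/n₂) = √(1.6875 + 4.2559) = 2.4379
df (Welch-Satterthwaite) = (s₁²/n₁ + s₂²/n₂)² / [(s₁²/n₁)²/(n₁-1) + (s₂²/n₂)²/(n₂-1)] ≈ 50.91
t = (x̄₁ - x̄₂) / SE = (50.23 - 57.19) / 2.4379 = -6.96 / 2.4379 = -2.855
p-value = 0.0062

Since p-value < α = 0.05, we reject H₀.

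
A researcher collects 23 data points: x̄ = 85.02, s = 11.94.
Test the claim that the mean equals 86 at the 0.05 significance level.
One-sample t-test:
H₀: μ = 86
H₁: μ ≠ 86
df = n - 1 = 22
t = (x̄ - μ₀) / (s/√n) = (85.02 - 86) / (11.94/√23) = -0.394
p-value = 0.6976

Since p-value > α = 0.05, we fail to reject H₀.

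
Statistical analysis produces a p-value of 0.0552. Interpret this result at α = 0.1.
Since p = 0.0552 < α = 0.1, reject H₀.
There is sufficient evidence to reject the null hypothesis; the result is statistically significant at the 0.1 level.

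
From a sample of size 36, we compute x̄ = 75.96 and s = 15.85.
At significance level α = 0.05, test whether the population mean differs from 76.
One-sample t-test:
H₀: μ = 76
H₁: μ ≠ 76
df = n - 1 = 35
t = (x̄ - μ₀) / (s/√n) = (75.96 - 76) / (15.85/√36) = -0.015
p-value = 0.9880

Since p-value > α = 0.05, we fail to reject H₀.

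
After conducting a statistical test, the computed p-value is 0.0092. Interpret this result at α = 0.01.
Since p = 0.0092 < α = 0.01, reject H₀.
There is sufficient evidence to reject the null hypothesis; the result is statistically significant at the 0.01 level.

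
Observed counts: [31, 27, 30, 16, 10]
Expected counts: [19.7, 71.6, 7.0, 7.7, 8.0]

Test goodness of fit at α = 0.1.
Chi-square goodness of fit test:
H₀: observed counts match expected distribution
H₁: observed counts differ from expected distribution
df = k - 1 = 4
χ² = Σ(O - E)²/E
   = (31 - 19.7)²/19.7 + (27 - 71.6)²/71.6 + (30 - 7.0)²/7.0 + (16 - 7.7)²/7.7 + (10 - 8.0)²/8.0
   = 6.482 + 27.782 + 75.571 + 8.947 + 0.500
   = 119.28
p-value < 0.0001

Since p-value < α = 0.1, we reject H₀.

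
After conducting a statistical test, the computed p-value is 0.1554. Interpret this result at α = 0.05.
Since p = 0.1554 > α = 0.05, fail to reject H₀.
There is insufficient evidence to reject the null hypothesis; the result is not statistically significant at the 0.05 level.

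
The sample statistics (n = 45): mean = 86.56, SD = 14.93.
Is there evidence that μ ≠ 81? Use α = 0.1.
One-sample t-test:
H₀: μ = 81
H₁: μ ≠ 81
df = n - 1 = 44
t = (x̄ - μ₀) / (s/√n) = (86.56 - 81) / (14.93/√45) = 2.498
p-value = 0.0163

Since p-value < α = 0.1, we reject H₀.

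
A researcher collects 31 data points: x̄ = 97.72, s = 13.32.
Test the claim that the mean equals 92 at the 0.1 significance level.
One-sample t-test:
H₀: μ = 92
H₁: μ ≠ 92
df = n - 1 = 30
t = (x̄ - μ₀) / (s/√n) = (97.72 - 92) / (13.32/√31) = 2.391
p-value = 0.0233

Since p-value < α = 0.1, we reject H₀.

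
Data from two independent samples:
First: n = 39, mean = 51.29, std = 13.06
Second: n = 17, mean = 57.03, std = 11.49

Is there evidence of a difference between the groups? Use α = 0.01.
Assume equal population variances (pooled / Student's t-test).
Student's two-sample t-test (equal variances):
H₀: μ₁ = μ₂
H₁: μ₁ ≠ μ₂
df = n₁ + n₂ - 2 = 54
Pooled variance s_p² = [(n₁-1)s₁² + (n₂-1)s₂²] / (n₁ + n₂ - 2) = [(38)(13.06²) + (16)(11.49²)] / 54 = 159.1433
SE = √(s_p²(1/n₁ + 1/n₂)) = √(159.1433 × (1/39 + 1/17)) = 3.6663
t = (x̄₁ - x̄₂) / SE = (51.29 - 57.03) / 3.6663 = -5.74 / 3.6663 = -1.566
p-value = 0.1233

Since p-value > α = 0.01, we fail to reject H₀.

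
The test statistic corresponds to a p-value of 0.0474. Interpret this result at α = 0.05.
Since p = 0.0474 < α = 0.05, reject H₀.
There is sufficient evidence to reject the null hypothesis; the result is statistically significant at the 0.05 level.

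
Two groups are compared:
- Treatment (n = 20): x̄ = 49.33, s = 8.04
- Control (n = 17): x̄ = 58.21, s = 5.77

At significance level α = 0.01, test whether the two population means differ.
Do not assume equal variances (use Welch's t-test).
Welch's two-sample t-test:
H₀: μ₁ = μ₂
H₁: μ₁ ≠ μ₂
s₁²/n₁ = 8.04²/20 = 3.2321,  s₂²/n₂ = 5.77²/17 = 1.9584
SE = √(s₁²/n₁ + s₂²/n₂) = √(3.2321 + 1.9584) = 2.2783
df (Welch-Satterthwaite) = (s₁²/n₁ + s₂²/n₂)² / [(s₁²/n₁)²/(n₁-1) + (s₂²/n₂)²/(n₂-1)] ≈ 34.12
t = (x̄₁ - x̄₂) / SE = (49.33 - 58.21) / 2.2783 = -8.88 / 2.2783 = -3.898
p-value = 0.0004

Since p-value < α = 0.01, we reject H₀.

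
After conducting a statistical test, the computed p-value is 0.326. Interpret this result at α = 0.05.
Since p = 0.326 > α = 0.05, fail to reject H₀.
There is insufficient evidence to reject the null hypothesis; the result is not statistically significant at the 0.05 level.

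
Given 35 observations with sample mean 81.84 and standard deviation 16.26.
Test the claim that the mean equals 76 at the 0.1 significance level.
One-sample t-test:
H₀: μ = 76
H₁: μ ≠ 76
df = n - 1 = 34
t = (x̄ - μ₀) / (s/√n) = (81.84 - 76) / (16.26/√35) = 2.125
p-value = 0.0409

Since p-value < α = 0.1, we reject H₀.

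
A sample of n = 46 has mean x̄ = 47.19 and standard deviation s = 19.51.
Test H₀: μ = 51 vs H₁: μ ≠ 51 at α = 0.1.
One-sample t-test:
H₀: μ = 51
H₁: μ ≠ 51
df = n - 1 = 45
t = (x̄ - μ₀) / (s/√n) = (47.19 - 51) / (19.51/√46) = -1.324
p-value = 0.1920

Since p-value > α = 0.1, we fail to reject H₀.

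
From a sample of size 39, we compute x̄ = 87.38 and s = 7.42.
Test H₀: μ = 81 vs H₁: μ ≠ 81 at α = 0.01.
One-sample t-test:
H₀: μ = 81
H₁: μ ≠ 81
df = n - 1 = 38
t = (x̄ - μ₀) / (s/√n) = (87.38 - 81) / (7.42/√39) = 5.370
p-value < 0.0001

Since p-value < α = 0.01, we reject H₀.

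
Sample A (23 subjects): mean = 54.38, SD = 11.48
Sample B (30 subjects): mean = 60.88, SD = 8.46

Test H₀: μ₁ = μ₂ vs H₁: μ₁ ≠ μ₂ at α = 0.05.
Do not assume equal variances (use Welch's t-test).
Welch's two-sample t-test:
H₀: μ₁ = μ₂
H₁: μ₁ ≠ μ₂
s₁²/n₁ = 11.48²/23 = 5.7300,  s₂²/n₂ = 8.46²/30 = 2.3857
SE = √(s₁²/n₁ + s₂²/n₂) = √(5.7300 + 2.3857) = 2.8488
df (Welch-Satterthwaite) = (s₁²/n₁ + s₂²/n₂)² / [(s₁²/n₁)²/(n₁-1) + (s₂²/n₂)²/(n₂-1)] ≈ 39.00
t = (x̄₁ - x̄₂) / SE = (54.38 - 60.88) / 2.8488 = -6.50 / 2.8488 = -2.282
p-value = 0.0280

Since p-value < α = 0.05, we reject H₀.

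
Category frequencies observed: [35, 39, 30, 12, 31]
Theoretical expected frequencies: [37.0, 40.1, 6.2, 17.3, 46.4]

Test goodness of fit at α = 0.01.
Chi-square goodness of fit test:
H₀: observed counts match expected distribution
H₁: observed counts differ from expected distribution
df = k - 1 = 4
χ² = Σ(O - E)²/E
   = (35 - 37.0)²/37.0 + (39 - 40.1)²/40.1 + (30 - 6.2)²/6.2 + (12 - 17.3)²/17.3 + (31 - 46.4)²/46.4
   = 0.108 + 0.030 + 91.361 + 1.624 + 5.111
   = 98.23
p-value < 0.0001

Since p-value < α = 0.01, we reject H₀.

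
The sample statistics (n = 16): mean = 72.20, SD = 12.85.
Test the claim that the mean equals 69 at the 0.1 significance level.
One-sample t-test:
H₀: μ = 69
H₁: μ ≠ 69
df = n - 1 = 15
t = (x̄ - μ₀) / (s/√n) = (72.20 - 69) / (12.85/√16) = 0.996
p-value = 0.3350

Since p-value > α = 0.1, we fail to reject H₀.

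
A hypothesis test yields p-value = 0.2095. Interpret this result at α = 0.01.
Since p = 0.2095 > α = 0.01, fail to reject H₀.
There is insufficient evidence to reject the null hypothesis; the result is not statistically significant at the 0.01 level.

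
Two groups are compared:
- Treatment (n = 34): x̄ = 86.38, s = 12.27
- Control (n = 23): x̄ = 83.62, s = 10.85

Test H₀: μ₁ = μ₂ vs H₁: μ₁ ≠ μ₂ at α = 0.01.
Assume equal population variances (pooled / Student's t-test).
Student's two-sample t-test (equal variances):
H₀: μ₁ = μ₂
H₁: μ₁ ≠ μ₂
df = n₁ + n₂ - 2 = 55
Pooled variance s_p² = [(n₁-1)s₁² + (n₂-1)s₂²] / (n₁ + n₂ - 2) = [(33)(12.27²) + (22)(10.85²)] / 55 = 137.4207
SE = √(s_p²(1/n₁ + 1/n₂)) = √(137.4207 × (1/34 + 1/23)) = 3.1649
t = (x̄₁ - x̄₂) / SE = (86.38 - 83.62) / 3.1649 = 2.76 / 3.1649 = 0.872
p-value = 0.3870

Since p-value > α = 0.01, we fail to reject H₀.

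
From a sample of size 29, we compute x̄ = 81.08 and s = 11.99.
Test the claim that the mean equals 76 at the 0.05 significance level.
One-sample t-test:
H₀: μ = 76
H₁: μ ≠ 76
df = n - 1 = 28
t = (x̄ - μ₀) / (s/√n) = (81.08 - 76) / (11.99/√29) = 2.282
p-value = 0.0303

Since p-value < α = 0.05, we reject H₀.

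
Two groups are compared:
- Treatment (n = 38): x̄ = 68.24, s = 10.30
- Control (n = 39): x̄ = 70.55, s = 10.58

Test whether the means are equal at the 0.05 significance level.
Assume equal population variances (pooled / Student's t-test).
Student's two-sample t-test (equal variances):
H₀: μ₁ = μ₂
H₁: μ₁ ≠ μ₂
df = n₁ + n₂ - 2 = 75
Pooled variance s_p² = [(n₁-1)s₁² + (n₂-1)s₂²] / (n₁ + n₂ - 2) = [(37)(10.30²) + (38)(10.58²)] / 75 = 109.0522
SE = √(s_p²(1/n₁ + 1/n₂)) = √(109.0522 × (1/38 + 1/39)) = 2.3803
t = (x̄₁ - x̄₂) / SE = (68.24 - 70.55) / 2.3803 = -2.31 / 2.3803 = -0.970
p-value = 0.3349

Since p-value > α = 0.05, we fail to reject H₀.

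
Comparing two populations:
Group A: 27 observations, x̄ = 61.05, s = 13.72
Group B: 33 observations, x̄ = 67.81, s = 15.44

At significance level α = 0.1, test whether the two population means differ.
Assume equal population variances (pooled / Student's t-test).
Student's two-sample t-test (equal variances):
H₀: μ₁ = μ₂
H₁: μ₁ ≠ μ₂
df = n₁ + n₂ - 2 = 58
Pooled variance s_p² = [(n₁-1)s₁² + (n₂-1)s₂²] / (n₁ + n₂ - 2) = [(26)(13.72²) + (32)(15.44²)] / 58 = 215.9102
SE = √(s_p²(1/n₁ + 1/n₂)) = √(215.9102 × (1/27 + 1/33)) = 3.8131
t = (x̄₁ - x̄₂) / SE = (61.05 - 67.81) / 3.8131 = -6.76 / 3.8131 = -1.773
p-value = 0.0815

Since p-value < α = 0.1, we reject H₀.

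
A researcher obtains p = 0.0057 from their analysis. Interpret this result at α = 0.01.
Since p = 0.0057 < α = 0.01, reject H₀.
There is sufficient evidence to reject the null hypothesis; the result is statistically significant at the 0.01 level.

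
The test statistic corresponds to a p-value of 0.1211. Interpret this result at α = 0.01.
Since p = 0.1211 > α = 0.01, fail to reject H₀.
There is insufficient evidence to reject the null hypothesis; the result is not statistically significant at the 0.01 level.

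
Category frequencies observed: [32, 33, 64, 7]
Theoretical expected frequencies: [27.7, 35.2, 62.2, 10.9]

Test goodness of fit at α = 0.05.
Chi-square goodness of fit test:
H₀: observed counts match expected distribution
H₁: observed counts differ from expected distribution
df = k - 1 = 3
χ² = Σ(O - E)²/E
   = (32 - 27.7)²/27.7 + (33 - 35.2)²/35.2 + (64 - 62.2)²/62.2 + (7 - 10.9)²/10.9
   = 0.668 + 0.138 + 0.052 + 1.395
   = 2.25
p-value = 0.5217

Since p-value > α = 0.05, we fail to reject H₀.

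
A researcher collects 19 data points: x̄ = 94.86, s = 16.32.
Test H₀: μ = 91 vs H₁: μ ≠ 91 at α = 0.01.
One-sample t-test:
H₀: μ = 91
H₁: μ ≠ 91
df = n - 1 = 18
t = (x̄ - μ₀) / (s/√n) = (94.86 - 91) / (16.32/√19) = 1.031
p-value = 0.3162

Since p-value > α = 0.01, we fail to reject H₀.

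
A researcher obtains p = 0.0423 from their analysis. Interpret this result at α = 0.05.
Since p = 0.0423 < α = 0.05, reject H₀.
There is sufficient evidence to reject the null hypothesis; the result is statistically significant at the 0.05 level.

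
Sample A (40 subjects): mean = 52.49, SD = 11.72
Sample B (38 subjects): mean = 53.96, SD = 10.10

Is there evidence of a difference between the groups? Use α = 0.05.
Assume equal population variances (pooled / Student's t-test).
Student's two-sample t-test (equal variances):
H₀: μ₁ = μ₂
H₁: μ₁ ≠ μ₂
df = n₁ + n₂ - 2 = 76
Pooled variance s_p² = [(n₁-1)s₁² + (n₂-1)s₂²] / (n₁ + n₂ - 2) = [(39)(11.72²) + (37)(10.10²)] / 76 = 120.1493
SE = √(s_p²(1/n₁ + 1/n₂)) = √(120.1493 × (1/40 + 1/38)) = 2.4831
t = (x̄₁ - x̄₂) / SE = (52.49 - 53.96) / 2.4831 = -1.47 / 2.4831 = -0.592
p-value = 0.5556

Since p-value > α = 0.05, we fail to reject H₀.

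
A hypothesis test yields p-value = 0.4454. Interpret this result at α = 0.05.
Since p = 0.4454 > α = 0.05, fail to reject H₀.
There is insufficient evidence to reject the null hypothesis; the result is not statistically significant at the 0.05 level.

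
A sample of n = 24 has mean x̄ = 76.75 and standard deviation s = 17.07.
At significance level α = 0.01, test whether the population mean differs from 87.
One-sample t-test:
H₀: μ = 87
H₁: μ ≠ 87
df = n - 1 = 23
t = (x̄ - μ₀) / (s/√n) = (76.75 - 87) / (17.07/√24) = -2.942
p-value = 0.0073

Since p-value < α = 0.01, we reject H₀.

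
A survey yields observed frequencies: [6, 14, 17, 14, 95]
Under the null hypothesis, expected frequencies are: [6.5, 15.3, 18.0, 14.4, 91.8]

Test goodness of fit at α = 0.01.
Chi-square goodness of fit test:
H₀: observed counts match expected distribution
H₁: observed counts differ from expected distribution
df = k - 1 = 4
χ² = Σ(O - E)²/E
   = (6 - 6.5)²/6.5 + (14 - 15.3)²/15.3 + (17 - 18.0)²/18.0 + (14 - 14.4)²/14.4 + (95 - 91.8)²/91.8
   = 0.038 + 0.110 + 0.056 + 0.011 + 0.112
   = 0.33
p-value = 0.9880

Since p-value > α = 0.01, we fail to reject H₀.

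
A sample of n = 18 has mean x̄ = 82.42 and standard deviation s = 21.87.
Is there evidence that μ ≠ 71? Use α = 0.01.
One-sample t-test:
H₀: μ = 71
H₁: μ ≠ 71
df = n - 1 = 17
t = (x̄ - μ₀) / (s/√n) = (82.42 - 71) / (21.87/√18) = 2.215
p-value = 0.0407

Since p-value > α = 0.01, we fail to reject H₀.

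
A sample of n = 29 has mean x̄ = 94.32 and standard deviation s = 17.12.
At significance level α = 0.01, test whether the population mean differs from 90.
One-sample t-test:
H₀: μ = 90
H₁: μ ≠ 90
df = n - 1 = 28
t = (x̄ - μ₀) / (s/√n) = (94.32 - 90) / (17.12/√29) = 1.359
p-value = 0.1850

Since p-value > α = 0.01, we fail to reject H₀.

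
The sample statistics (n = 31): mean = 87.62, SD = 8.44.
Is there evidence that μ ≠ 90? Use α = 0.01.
One-sample t-test:
H₀: μ = 90
H₁: μ ≠ 90
df = n - 1 = 30
t = (x̄ - μ₀) / (s/√n) = (87.62 - 90) / (8.44/√31) = -1.570
p-value = 0.1269

Since p-value > α = 0.01, we fail to reject H₀.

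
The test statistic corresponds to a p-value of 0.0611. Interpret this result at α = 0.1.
Since p = 0.0611 < α = 0.1, reject H₀.
There is sufficient evidence to reject the null hypothesis; the result is statistically significant at the 0.1 level.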